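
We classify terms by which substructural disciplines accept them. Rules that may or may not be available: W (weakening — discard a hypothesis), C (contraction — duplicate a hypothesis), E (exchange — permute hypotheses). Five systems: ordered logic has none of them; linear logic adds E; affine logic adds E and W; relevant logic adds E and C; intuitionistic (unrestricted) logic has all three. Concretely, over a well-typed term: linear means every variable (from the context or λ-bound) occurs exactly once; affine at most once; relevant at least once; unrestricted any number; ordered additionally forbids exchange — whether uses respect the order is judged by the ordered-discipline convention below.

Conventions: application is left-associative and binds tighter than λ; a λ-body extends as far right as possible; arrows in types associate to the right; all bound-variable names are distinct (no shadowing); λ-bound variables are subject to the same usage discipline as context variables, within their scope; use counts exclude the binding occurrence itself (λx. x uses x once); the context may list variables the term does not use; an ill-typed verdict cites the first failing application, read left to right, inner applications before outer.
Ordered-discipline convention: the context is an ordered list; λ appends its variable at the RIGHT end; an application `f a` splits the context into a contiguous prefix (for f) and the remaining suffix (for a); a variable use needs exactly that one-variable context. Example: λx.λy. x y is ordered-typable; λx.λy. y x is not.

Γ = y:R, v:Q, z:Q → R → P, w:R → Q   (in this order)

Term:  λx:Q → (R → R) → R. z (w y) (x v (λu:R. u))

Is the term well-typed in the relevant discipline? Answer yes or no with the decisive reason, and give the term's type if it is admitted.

yes — none of y, v, z, w, x, u goes unused; term : (Q → (R → R) → R) → P
variable uses: y ×1, v ×1, z ×1, w ×1, x (bound) ×1, u (bound) ×1
uses in reading order: z, w, y, x, v, u
typing: the term checks, with type (Q → (R → R) → R) → P
per-discipline verdicts: ordered ✗ | linear ✓ | affine ✓ | relevant ✓ | unrestricted ✓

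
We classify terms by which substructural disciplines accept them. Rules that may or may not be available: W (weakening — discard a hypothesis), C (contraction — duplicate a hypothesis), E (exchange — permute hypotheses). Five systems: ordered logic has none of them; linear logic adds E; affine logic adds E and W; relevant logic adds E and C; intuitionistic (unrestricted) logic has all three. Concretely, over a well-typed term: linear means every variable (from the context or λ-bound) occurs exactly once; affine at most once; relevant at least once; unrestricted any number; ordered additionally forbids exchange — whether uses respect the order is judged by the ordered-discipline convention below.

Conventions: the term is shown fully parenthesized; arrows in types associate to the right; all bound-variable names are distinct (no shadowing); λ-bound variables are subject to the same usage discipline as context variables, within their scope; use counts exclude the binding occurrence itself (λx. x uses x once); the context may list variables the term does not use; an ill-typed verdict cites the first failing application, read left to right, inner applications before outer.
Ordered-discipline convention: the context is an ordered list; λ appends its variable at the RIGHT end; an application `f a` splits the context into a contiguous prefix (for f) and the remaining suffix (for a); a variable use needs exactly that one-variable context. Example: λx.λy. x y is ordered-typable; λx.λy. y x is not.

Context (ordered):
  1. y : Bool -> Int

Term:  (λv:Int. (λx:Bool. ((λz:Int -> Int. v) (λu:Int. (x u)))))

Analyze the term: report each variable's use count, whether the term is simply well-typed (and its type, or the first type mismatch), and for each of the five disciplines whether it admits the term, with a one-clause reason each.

use counts: y ×0, v (λ-bound) ×1, x (λ-bound) ×1, z (λ-bound) ×0, u (λ-bound) ×1
use order (left to right): v, x, u
typing: ill-typed: non-function type Bool applied to an argument
ordered ✗ (not simply typable)
linear ✗ (fails simple typing)
affine ✗ (a type mismatch blocks all five)
relevant ✗ (the type mismatch rejects it)
unrestricted ✗ (not simply typable)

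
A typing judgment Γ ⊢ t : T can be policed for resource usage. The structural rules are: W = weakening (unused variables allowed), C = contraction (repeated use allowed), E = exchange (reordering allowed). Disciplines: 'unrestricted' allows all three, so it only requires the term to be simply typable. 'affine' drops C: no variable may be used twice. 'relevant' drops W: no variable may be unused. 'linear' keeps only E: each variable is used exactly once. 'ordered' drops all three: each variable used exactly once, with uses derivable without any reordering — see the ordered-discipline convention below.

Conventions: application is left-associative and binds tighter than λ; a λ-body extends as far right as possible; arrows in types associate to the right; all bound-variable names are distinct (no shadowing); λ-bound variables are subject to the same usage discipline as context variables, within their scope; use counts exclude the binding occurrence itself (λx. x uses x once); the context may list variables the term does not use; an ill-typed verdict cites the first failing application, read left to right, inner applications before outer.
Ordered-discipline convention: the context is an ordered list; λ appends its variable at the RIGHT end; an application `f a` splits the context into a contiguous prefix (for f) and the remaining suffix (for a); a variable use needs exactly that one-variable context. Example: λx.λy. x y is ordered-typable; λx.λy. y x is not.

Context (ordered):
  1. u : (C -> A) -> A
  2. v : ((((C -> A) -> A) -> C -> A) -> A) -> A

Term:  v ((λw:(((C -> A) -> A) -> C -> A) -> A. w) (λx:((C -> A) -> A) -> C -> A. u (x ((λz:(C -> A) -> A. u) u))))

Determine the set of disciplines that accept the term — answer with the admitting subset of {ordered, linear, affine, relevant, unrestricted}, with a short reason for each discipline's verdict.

accepted by: unrestricted
counts: u=3; v=1; w (λ-bound)=1; x (λ-bound)=1; z (λ-bound)=0
left-to-right use order: v, w, u, x, u, u
typing: well-typed — term : A
ordered: ✗ — repeated use of u ×3; needs weakening: z unused
linear: ✗ — repeated use of u ×3; needs weakening: z unused
affine: ✗ — repeated use of u ×3
relevant: ✗ — needs weakening: z unused
unrestricted: ✓ — well-typed at A; no restrictions here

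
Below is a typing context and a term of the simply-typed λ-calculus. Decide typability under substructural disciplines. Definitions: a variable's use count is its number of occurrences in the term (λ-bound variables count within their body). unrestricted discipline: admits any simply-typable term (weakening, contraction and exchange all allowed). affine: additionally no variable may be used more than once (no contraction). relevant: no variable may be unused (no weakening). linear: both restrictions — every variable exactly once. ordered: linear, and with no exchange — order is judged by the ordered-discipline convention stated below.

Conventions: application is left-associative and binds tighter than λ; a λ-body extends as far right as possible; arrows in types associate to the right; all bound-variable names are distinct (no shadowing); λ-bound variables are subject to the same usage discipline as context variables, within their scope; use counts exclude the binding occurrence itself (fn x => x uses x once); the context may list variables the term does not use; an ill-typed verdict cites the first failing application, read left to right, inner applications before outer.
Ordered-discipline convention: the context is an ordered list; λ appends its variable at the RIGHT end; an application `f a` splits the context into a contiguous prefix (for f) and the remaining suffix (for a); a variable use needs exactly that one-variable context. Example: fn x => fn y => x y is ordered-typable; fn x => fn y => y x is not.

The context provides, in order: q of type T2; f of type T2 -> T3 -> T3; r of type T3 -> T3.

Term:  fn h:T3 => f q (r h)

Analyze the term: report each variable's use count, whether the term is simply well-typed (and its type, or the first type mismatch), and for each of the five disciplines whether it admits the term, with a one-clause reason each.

use counts: q=1, f=1, r=1, h (bound)=1
left-to-right use order: f, q, r, h
typing: well-typed at T3 -> T3
ordered: ✗ — no contiguous prefix/suffix split fits f, q, r, h
linear: ✓ — single use per variable (q, f, r, h)
affine: ✓ — q, f, r, h: no repeats, contraction unneeded
relevant: ✓ — at least one use each (q, f, r, h)
unrestricted: ✓ — simply typable at T3 -> T3; W, C, E all held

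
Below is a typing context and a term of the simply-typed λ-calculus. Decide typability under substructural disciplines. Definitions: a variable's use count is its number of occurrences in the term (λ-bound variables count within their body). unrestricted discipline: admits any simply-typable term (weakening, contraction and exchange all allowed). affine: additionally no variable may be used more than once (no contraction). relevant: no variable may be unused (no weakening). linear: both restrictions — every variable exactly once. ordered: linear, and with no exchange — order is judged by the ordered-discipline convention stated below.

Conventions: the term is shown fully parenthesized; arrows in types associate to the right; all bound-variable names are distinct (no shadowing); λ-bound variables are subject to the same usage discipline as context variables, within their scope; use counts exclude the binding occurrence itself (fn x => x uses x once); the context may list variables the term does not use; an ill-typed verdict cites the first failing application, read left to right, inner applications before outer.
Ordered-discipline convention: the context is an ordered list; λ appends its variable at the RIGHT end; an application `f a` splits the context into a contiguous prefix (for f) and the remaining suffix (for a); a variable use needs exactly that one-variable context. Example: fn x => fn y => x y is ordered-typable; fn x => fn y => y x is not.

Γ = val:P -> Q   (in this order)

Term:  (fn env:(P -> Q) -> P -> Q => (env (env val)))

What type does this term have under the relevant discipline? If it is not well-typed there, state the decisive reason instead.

term : ((P -> Q) -> P -> Q) -> P -> Q
counts: val: 1; env [bound]: 2
order of uses: env, env, val
typing: the term checks, with type ((P -> Q) -> P -> Q) -> P -> Q
per-discipline verdicts: ordered ✗; linear ✗; affine ✗; relevant ✓; unrestricted ✓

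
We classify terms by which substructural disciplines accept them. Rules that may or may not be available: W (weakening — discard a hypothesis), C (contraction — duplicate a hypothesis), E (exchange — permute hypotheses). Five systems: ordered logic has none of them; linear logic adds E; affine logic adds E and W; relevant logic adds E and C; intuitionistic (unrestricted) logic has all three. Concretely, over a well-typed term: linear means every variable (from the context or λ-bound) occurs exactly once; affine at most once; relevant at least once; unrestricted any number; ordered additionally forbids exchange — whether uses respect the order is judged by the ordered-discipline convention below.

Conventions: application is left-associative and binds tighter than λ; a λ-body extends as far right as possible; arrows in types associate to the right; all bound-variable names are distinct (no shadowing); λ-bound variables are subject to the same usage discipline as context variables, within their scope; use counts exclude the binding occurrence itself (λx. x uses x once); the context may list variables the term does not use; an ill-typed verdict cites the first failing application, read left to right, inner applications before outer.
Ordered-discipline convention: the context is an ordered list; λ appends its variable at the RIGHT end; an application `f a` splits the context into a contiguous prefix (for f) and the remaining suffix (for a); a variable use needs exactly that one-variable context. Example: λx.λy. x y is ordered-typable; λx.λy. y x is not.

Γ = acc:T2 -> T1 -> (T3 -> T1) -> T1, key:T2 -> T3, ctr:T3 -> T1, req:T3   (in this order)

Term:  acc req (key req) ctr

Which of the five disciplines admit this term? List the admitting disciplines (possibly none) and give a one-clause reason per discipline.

admitted in: none
counts: acc ×1; key ×1; ctr ×1; req ×2
uses in reading order: acc, req, key, req, ctr
typing: ill-typed: argument of type T3 where T2 is required
ordered: ✗ — a type mismatch blocks all five
linear: ✗ — the type mismatch rejects it
affine: ✗ — not simply typable
relevant: ✗ — fails simple typing
unrestricted: ✗ — a type mismatch blocks all five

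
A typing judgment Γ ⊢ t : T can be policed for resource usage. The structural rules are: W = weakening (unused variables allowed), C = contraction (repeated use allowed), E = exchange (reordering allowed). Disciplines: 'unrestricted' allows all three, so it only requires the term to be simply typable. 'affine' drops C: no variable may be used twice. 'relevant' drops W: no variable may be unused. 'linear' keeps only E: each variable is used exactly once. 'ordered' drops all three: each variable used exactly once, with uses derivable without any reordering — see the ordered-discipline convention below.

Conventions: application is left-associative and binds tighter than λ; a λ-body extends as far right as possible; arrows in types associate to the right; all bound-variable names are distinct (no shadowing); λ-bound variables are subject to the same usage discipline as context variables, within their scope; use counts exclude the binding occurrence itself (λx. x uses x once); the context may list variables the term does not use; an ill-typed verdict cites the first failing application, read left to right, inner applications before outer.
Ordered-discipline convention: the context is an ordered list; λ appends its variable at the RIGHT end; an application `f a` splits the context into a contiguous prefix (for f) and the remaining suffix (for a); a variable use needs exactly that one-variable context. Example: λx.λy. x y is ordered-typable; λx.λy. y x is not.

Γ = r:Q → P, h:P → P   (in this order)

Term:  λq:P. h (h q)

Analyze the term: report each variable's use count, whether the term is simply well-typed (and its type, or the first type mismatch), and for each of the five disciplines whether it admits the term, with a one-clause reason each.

counts: r: 0×; h: 2×; q (bound): 1×
order of uses: h, h, q
typing: well-typed — term : P → P
ordered: ✗ — h ×2 used more than once (contraction); unused: r — weakening required
linear: ✗ — h ×2 used more than once (contraction); unused: r — weakening required
affine: ✗ — h ×2 used more than once (contraction)
relevant: ✗ — unused: r — weakening required
unrestricted: ✓ — well-typed at P → P; no restrictions here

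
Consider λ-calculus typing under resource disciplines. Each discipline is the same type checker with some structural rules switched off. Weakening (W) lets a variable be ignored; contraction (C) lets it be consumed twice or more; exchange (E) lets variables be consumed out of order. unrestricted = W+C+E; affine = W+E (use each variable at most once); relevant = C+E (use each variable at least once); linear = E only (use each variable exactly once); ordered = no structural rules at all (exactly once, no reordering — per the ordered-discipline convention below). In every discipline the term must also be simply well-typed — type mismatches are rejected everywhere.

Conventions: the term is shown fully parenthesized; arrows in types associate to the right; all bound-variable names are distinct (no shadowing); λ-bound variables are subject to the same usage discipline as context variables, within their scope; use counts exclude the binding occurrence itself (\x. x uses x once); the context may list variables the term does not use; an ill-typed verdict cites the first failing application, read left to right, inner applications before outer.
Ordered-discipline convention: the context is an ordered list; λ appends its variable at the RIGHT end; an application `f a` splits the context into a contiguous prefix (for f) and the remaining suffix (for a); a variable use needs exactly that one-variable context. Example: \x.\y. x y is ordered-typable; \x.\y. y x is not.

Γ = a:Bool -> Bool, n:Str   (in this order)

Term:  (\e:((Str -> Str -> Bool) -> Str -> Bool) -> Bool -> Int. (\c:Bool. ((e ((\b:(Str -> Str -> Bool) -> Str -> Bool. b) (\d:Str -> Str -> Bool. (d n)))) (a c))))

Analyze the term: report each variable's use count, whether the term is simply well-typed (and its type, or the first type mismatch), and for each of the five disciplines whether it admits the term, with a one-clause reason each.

counts: a=1; n=1; e (bound)=1; c (bound)=1; b (bound)=1; d (bound)=1
order of uses: e, b, d, n, a, c
typing: well-typed — term : (((Str -> Str -> Bool) -> Str -> Bool) -> Bool -> Int) -> Bool -> Int
ordered: ✗, no contiguous prefix/suffix split fits e, b, d, n, a, c
linear: ✓, single use per variable (a, n, e, c, b, d)
affine: ✓, a, n, e, c, b, d: no repeats, contraction unneeded
relevant: ✓, a, n, e, c, b, d: all used, weakening unneeded
unrestricted: ✓, type-checks ((((Str -> Str -> Bool) -> Str -> Bool) -> Bool -> Int) -> Bool -> Int) and nothing is barred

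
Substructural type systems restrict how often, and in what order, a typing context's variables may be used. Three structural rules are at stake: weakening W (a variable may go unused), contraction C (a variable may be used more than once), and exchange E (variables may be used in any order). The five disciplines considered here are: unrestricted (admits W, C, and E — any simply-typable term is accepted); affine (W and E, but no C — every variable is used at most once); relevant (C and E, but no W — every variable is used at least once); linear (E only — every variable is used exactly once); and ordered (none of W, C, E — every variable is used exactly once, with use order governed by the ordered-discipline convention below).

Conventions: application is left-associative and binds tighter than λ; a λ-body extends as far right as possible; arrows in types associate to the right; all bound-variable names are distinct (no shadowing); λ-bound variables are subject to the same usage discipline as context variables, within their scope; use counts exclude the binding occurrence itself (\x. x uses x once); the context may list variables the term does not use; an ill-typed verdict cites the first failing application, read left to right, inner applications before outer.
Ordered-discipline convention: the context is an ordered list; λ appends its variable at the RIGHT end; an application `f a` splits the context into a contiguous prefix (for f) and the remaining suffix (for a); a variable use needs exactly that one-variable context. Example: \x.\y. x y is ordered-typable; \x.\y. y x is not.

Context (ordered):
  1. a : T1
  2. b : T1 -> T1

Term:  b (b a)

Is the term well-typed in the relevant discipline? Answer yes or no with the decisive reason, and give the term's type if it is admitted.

yes — every one of a, b appears; term : T1
counts: a: 1×, b: 2×
left-to-right use order: b, b, a
typing: the term checks, with type T1
per-discipline verdicts: ordered ✗ | linear ✗ | affine ✗ | relevant ✓ | unrestricted ✓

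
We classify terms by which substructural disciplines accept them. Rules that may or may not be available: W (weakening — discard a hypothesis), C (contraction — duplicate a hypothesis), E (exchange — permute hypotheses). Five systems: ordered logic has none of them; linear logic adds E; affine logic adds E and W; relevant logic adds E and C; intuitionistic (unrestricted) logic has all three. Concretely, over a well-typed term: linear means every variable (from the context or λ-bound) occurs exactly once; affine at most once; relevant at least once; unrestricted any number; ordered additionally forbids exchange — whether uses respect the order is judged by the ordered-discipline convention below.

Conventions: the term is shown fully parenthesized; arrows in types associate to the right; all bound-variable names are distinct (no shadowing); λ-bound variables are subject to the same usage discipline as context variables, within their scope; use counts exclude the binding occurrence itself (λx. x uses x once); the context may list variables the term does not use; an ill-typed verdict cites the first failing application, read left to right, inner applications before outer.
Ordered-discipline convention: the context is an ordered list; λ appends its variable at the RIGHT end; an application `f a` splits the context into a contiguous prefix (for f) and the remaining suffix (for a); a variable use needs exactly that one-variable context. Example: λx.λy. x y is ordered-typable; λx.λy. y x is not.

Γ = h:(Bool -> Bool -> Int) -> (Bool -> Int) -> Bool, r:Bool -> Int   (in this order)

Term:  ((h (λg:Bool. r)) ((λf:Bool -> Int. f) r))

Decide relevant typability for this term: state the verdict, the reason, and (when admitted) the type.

no — unused: g — weakening required
usage: h: 1×; r: 2×; g (bound): 0×; f (bound): 1×
order of uses: h, r, f, r
typing: well-typed at Bool
across the five disciplines: ordered ✗, linear ✗, affine ✗, relevant ✗, unrestricted ✓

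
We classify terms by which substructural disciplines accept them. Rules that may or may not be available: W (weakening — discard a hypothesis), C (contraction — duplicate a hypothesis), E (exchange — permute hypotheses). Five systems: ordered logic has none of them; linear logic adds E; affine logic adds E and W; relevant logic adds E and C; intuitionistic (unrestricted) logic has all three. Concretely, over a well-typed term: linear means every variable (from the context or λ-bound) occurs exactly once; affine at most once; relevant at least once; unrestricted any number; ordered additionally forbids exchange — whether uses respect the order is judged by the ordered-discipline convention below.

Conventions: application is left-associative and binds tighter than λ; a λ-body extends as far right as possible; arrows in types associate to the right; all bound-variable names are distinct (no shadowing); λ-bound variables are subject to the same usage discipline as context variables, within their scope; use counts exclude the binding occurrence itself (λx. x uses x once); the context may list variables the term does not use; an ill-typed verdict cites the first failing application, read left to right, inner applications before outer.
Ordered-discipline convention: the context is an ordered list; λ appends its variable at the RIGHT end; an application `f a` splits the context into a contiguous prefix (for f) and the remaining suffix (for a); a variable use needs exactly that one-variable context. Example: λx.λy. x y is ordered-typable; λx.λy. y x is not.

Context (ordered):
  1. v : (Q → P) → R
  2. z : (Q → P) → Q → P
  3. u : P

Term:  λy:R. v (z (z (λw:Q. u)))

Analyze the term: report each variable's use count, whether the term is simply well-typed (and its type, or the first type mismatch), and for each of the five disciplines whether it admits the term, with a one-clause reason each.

counts: v=1, z=2, u=1, y [bound]=0, w [bound]=0
uses in reading order: v, z, z, u
typing: well-typed — term : R → R
ordered: ✗ — uses contraction: z ×2; y, w left unused
linear: ✗ — uses contraction: z ×2; y, w left unused
affine: ✗ — uses contraction: z ×2
relevant: ✗ — y, w left unused
unrestricted: ✓ — simply typable at R → R; W, C, E all held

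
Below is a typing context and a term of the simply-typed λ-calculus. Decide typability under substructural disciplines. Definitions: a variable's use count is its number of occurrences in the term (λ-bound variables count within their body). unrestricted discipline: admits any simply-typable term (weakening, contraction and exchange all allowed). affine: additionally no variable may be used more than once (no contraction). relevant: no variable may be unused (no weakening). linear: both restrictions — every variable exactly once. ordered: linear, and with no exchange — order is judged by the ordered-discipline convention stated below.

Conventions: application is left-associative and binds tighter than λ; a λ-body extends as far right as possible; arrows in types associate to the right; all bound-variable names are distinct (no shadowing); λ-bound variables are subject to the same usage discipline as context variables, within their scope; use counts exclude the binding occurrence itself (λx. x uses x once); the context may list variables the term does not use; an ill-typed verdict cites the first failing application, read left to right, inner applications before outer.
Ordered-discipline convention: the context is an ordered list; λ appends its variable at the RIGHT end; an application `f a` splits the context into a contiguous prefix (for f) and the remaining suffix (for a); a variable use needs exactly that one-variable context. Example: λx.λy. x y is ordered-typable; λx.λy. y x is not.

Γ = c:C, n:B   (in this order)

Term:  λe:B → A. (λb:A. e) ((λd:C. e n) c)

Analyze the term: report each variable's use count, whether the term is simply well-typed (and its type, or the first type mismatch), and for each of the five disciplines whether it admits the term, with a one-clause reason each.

variable uses: c: 1×; n: 1×; e (λ-bound): 2×; b (λ-bound): 0×; d (λ-bound): 0×
order of uses: e, e, n, c
typing: the term checks, with type (B → A) → B → A
ordered: ✗ — uses contraction: e ×2; unused: b, d — weakening required
linear: ✗ — uses contraction: e ×2; unused: b, d — weakening required
affine: ✗ — uses contraction: e ×2
relevant: ✗ — unused: b, d — weakening required
unrestricted: ✓ — typability at (B → A) → B → A is all that's needed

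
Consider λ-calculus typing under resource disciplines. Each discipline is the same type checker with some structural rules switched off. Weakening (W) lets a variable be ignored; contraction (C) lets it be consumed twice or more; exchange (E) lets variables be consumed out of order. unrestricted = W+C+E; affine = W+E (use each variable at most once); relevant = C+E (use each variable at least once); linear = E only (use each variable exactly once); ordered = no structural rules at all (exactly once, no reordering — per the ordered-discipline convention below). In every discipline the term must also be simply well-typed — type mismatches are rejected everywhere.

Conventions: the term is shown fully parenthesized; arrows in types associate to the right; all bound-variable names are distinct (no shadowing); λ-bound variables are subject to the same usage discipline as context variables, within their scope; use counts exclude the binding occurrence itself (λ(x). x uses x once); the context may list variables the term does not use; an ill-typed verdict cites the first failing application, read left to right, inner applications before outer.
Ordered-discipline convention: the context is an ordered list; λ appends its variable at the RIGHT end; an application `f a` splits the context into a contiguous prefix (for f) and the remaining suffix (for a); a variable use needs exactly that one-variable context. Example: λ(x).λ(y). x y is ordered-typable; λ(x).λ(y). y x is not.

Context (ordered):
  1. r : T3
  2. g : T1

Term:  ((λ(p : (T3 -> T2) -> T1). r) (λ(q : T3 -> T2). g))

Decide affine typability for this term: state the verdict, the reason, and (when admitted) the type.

yes — none of r, g, p, q used more than once; term : T3
counts: r: 1, g: 1, p (λ-bound): 0, q (λ-bound): 0
use order (left to right): r, g
typing: well-typed at T3
all disciplines: ordered ✗ · linear ✗ · affine ✓ · relevant ✗ · unrestricted ✓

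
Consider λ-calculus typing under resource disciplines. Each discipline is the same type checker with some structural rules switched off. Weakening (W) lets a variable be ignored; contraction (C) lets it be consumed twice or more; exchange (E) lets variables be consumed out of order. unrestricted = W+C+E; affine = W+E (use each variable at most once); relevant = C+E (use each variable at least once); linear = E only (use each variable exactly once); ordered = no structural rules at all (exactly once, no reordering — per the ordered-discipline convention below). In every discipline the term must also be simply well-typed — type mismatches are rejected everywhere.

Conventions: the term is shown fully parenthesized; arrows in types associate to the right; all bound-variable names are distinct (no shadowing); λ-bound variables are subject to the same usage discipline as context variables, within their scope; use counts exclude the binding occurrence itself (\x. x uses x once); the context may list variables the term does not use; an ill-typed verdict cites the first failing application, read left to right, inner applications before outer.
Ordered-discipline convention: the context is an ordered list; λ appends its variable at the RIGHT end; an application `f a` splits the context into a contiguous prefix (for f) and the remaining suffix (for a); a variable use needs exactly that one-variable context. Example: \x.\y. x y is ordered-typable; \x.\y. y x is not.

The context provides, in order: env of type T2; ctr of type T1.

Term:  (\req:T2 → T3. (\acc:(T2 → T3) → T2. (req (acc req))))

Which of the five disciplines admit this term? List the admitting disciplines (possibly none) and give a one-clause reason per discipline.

accepted by: unrestricted
use counts: env=0, ctr=0, req (λ-bound)=2, acc (λ-bound)=1
use order (left to right): req, acc, req
typing: well-typed at (T2 → T3) → ((T2 → T3) → T2) → T3
ordered: ✗, uses contraction: req ×2; unused: env, ctr — weakening required
linear: ✗, uses contraction: req ×2; unused: env, ctr — weakening required
affine: ✗, uses contraction: req ×2
relevant: ✗, unused: env, ctr — weakening required
unrestricted: ✓, type-checks ((T2 → T3) → ((T2 → T3) → T2) → T3) and nothing is barred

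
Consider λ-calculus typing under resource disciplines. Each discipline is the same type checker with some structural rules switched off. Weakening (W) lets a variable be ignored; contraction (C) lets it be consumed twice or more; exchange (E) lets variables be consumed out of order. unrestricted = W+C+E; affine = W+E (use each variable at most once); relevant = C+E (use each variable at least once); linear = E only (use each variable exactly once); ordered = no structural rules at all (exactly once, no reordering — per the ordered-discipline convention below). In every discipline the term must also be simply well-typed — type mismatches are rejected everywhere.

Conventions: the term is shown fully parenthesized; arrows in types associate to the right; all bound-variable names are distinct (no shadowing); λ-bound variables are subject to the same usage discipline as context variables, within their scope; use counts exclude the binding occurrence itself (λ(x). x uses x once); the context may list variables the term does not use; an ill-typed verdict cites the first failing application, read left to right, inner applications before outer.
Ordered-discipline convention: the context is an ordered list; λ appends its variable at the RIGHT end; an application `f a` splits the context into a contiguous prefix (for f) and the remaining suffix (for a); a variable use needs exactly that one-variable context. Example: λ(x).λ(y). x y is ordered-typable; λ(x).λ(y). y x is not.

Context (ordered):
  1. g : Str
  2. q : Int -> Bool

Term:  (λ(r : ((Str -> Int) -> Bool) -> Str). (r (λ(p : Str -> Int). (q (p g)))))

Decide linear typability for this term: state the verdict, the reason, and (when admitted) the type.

yes — g, q, r, p: one use apiece; term : (((Str -> Int) -> Bool) -> Str) -> Str
use counts: g: 1; q: 1; r [bound]: 1; p [bound]: 1
uses in reading order: r, q, p, g
typing: the term checks, with type (((Str -> Int) -> Bool) -> Str) -> Str
per-discipline verdicts: ordered ✗, linear ✓, affine ✓, relevant ✓, unrestricted ✓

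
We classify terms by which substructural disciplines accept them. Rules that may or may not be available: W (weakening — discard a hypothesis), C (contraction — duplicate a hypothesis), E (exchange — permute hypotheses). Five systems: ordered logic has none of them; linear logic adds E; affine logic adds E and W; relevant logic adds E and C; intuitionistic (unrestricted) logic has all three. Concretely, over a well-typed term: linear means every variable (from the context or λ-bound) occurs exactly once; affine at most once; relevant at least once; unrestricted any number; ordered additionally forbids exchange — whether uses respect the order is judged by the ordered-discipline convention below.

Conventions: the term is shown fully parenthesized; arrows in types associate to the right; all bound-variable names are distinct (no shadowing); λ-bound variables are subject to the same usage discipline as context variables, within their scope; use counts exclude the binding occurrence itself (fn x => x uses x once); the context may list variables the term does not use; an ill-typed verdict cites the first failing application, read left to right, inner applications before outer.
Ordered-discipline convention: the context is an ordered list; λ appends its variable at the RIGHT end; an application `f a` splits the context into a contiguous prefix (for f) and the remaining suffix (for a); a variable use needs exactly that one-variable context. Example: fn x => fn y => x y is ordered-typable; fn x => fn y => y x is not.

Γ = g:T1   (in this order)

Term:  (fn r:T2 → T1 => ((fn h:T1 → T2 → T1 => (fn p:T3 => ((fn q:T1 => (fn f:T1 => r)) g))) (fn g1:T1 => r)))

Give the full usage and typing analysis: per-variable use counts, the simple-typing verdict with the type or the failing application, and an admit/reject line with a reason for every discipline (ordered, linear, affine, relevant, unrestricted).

counts: g ×1, r [bound] ×2, h [bound] ×0, p [bound] ×0, q [bound] ×0, f [bound] ×0, g1 [bound] ×0
uses in reading order: r, g, r
typing: the term checks, with type (T2 → T1) → T3 → T1 → T2 → T1
ordered ✗ (uses contraction: r ×2; h, p, q, f, g1 left unused)
linear ✗ (uses contraction: r ×2; h, p, q, f, g1 left unused)
affine ✗ (uses contraction: r ×2)
relevant ✗ (h, p, q, f, g1 left unused)
unrestricted ✓ (typability at (T2 → T1) → T3 → T1 → T2 → T1 is all that's needed)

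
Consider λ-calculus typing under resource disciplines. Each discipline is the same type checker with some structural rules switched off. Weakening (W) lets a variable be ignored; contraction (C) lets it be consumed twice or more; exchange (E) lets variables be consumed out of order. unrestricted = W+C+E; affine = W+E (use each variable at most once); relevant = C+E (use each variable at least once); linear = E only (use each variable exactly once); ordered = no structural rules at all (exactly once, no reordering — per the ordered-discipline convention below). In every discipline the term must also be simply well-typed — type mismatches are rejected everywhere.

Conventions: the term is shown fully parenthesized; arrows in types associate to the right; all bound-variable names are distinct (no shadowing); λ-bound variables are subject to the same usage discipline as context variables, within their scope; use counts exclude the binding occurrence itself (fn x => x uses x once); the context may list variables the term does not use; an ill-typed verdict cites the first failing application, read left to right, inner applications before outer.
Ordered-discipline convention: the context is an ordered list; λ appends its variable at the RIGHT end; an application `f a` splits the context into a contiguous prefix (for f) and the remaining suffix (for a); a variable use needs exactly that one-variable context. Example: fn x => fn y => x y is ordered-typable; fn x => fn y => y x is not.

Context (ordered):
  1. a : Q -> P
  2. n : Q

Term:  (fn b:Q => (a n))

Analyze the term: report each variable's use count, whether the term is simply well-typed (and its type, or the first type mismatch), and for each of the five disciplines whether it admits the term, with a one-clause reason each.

variable uses: a=1; n=1; b (λ-bound)=0
use order (left to right): a, n
typing: well-typed at Q -> P
ordered: ✗ — b left unused
linear: ✗ — b left unused
affine: ✓ — none of a, n, b used more than once
relevant: ✗ — b left unused
unrestricted: ✓ — simply typable at Q -> P; W, C, E all held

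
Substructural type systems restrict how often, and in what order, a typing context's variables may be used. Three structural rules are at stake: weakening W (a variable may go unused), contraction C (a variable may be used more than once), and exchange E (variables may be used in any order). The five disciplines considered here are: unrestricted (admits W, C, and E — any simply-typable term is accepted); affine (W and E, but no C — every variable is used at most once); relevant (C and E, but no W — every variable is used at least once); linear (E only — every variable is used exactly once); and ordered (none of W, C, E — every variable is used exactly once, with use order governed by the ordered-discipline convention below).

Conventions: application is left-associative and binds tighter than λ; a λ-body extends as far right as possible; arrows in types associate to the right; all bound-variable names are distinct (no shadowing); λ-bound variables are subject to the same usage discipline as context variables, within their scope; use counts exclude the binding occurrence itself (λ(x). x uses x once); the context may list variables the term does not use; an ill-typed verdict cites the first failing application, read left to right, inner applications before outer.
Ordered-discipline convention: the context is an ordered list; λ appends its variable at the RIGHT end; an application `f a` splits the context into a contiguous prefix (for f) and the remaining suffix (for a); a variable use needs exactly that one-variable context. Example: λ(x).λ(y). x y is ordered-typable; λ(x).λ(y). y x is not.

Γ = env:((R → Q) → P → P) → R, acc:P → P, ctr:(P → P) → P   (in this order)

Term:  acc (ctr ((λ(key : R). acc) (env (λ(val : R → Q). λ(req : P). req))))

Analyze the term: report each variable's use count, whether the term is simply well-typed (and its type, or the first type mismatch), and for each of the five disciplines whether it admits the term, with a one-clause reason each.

variable uses: env ×1; acc ×2; ctr ×1; key (λ-bound) ×0; val (λ-bound) ×0; req (λ-bound) ×1
use order (left to right): acc, ctr, acc, env, req
typing: ✓ — P
ordered ✗ (needs contraction — acc ×2; key, val left unused)
linear ✗ (needs contraction — acc ×2; key, val left unused)
affine ✗ (needs contraction — acc ×2)
relevant ✗ (key, val left unused)
unrestricted ✓ (typability at P is all that's needed)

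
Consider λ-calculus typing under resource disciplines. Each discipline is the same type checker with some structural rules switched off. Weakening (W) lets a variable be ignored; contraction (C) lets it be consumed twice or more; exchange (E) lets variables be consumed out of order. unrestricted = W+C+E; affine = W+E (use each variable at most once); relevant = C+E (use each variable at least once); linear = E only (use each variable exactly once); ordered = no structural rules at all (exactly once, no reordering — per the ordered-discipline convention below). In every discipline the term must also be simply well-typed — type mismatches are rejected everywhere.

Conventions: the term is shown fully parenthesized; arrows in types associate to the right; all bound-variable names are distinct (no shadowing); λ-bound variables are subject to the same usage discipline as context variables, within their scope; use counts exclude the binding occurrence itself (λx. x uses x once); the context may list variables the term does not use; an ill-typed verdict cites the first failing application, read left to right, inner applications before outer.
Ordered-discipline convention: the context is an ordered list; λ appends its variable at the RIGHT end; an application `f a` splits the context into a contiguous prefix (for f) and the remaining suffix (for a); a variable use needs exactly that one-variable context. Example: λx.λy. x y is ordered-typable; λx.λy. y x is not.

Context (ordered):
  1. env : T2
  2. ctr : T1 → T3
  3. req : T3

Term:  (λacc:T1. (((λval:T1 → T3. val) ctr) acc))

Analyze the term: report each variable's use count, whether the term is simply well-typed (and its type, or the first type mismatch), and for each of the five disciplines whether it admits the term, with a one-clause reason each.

usage: env=0, ctr=1, req=0, acc (bound)=1, val (bound)=1
order of uses: val, ctr, acc
typing: well-typed at T1 → T3
ordered: ✗, needs weakening: env, req unused
linear: ✗, needs weakening: env, req unused
affine: ✓, none of env, ctr, req, acc, val used more than once
relevant: ✗, needs weakening: env, req unused
unrestricted: ✓, type-checks (T1 → T3) and nothing is barred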